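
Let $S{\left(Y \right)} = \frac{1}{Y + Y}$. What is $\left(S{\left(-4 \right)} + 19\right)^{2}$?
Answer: $\frac{22801}{64} \approx 356.27$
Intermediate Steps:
$S{\left(Y \right)} = \frac{1}{2 Y}$
$\left(S{\left(-4 \right)} + 19\right)^{2} = \left(\frac{1}{2 \left(-4\right)} + 19\right)^{2} = \left(\frac{1}{2} \left(- \frac{1}{4}\right) + 19\right)^{2} = \left(- \frac{1}{8} + 19\right)^{2} = \left(\frac{151}{8}\right)^{2} = \frac{22801}{64}$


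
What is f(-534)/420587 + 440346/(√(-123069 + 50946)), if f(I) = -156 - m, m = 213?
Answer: -369/420587 - 146782*I*√72123/24041 ≈ -0.00087734 - 1639.7*I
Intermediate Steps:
f(I) = -369 (f(I) = -156 - 1*213 = -156 - 213 = -369)
f(-534)/420587 + 440346/(√(-123069 + 50946)) = -369/420587 + 440346/(√(-123069 + 50946)) = -369*1/420587 + 440346/(√(-72123)) = -369/420587 + 440346/((I*√72123)) = -369/420587 + 440346*(-I*√72123/72123) = -369/420587 - 146782*I*√72123/24041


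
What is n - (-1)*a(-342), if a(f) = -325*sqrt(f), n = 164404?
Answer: 164404 - 975*I*sqrt(38) ≈ 1.644e+5 - 6010.3*I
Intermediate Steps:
n - (-1)*a(-342) = 164404 - (-1)*(-975*I*sqrt(38)) = 164404 - 975*I*sqrt(38)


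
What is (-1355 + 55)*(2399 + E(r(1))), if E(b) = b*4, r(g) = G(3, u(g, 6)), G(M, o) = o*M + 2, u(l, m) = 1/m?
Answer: -3131700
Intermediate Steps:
G(M, o) = 2 + M*o (G(M, o) = M*o + 2 = 2 + M*o)
r(g) = 5/2 (r(g) = 2 + 3/6 = 2 + 3*(⅙) = 2 + ½ = 5/2)
E(b) = 4*b
(-1355 + 55)*(2399 + E(r(1))) = (-1355 + 55)*(2399 + 4*(5/2)) = -1300*(2399 + 10) = -1300*2409 = -3131700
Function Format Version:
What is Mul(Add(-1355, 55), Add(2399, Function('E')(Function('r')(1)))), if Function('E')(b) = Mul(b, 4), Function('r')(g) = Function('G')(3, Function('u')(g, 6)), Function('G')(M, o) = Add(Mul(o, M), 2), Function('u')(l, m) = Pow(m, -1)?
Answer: -3131700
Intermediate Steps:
Function('G')(M, o) = Add(2, Mul(M, o)) (Function('G')(M, o) = Add(Mul(M, o), 2) = Add(2, Mul(M, o)))
Function('r')(g) = Rational(5, 2) (Function('r')(g) = Add(2, Mul(3, Pow(6, -1))) = Add(2, Mul(3, Rational(1, 6))) = Add(2, Rational(1, 2)) = Rational(5, 2))
Function('E')(b) = Mul(4, b)
Mul(Add(-1355, 55), Add(2399, Function('E')(Function('r')(1)))) = Mul(Add(-1355, 55), Add(2399, Mul(4, Rational(5, 2)))) = Mul(-1300, Add(2399, 10)) = Mul(-1300, 2409) = -3131700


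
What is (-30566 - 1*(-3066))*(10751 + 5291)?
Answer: -441155000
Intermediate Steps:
(-30566 - 1*(-3066))*(10751 + 5291) = (-30566 + 3066)*16042 = -27500*16042 = -441155000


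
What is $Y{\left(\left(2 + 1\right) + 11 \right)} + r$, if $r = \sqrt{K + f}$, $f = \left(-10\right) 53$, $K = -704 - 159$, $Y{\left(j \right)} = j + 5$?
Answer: $19 + i \sqrt{1393} \approx 19.0 + 37.323 i$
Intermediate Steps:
$Y{\left(j \right)} = 5 + j$
$K = -863$
$f = -530$
$r = i \sqrt{1393}$ ($r = \sqrt{-863 - 530} = \sqrt{-1393} = i \sqrt{1393} \approx 37.323 i$)
$Y{\left(\left(2 + 1\right) + 11 \right)} + r = \left(5 + \left(\left(2 + 1\right) + 11\right)\right) + i \sqrt{1393} = \left(5 + \left(3 + 11\right)\right) + i \sqrt{1393} = \left(5 + 14\right) + i \sqrt{1393} = 19 + i \sqrt{1393}$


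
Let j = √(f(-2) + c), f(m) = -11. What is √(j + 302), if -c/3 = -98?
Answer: √(302 + √283) ≈ 17.856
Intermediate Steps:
c = 294 (c = -3*(-98) = 294)
j = √283 (j = √(-11 + 294) = √283 ≈ 16.823)
√(j + 302) = √(√283 + 302) = √(302 + √283)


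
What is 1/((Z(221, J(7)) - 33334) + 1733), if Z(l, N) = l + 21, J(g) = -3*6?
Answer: -1/31359 ≈ -3.1889e-5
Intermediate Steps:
J(g) = -18
Z(l, N) = 21 + l
1/((Z(221, J(7)) - 33334) + 1733) = 1/(((21 + 221) - 33334) + 1733) = 1/((242 - 33334) + 1733) = 1/(-33092 + 1733) = 1/(-31359) = -1/31359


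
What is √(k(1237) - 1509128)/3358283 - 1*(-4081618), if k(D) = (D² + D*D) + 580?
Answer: 4081618 + √1551790/3358283 ≈ 4.0816e+6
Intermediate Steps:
k(D) = 580 + 2*D² (k(D) = (D² + D²) + 580 = 2*D² + 580 = 580 + 2*D²)
√(k(1237) - 1509128)/3358283 - 1*(-4081618) = √((580 + 2*1237²) - 1509128)/3358283 - 1*(-4081618) = √((580 + 2*1530169) - 1509128)*(1/3358283) + 4081618 = √((580 + 3060338) - 1509128)*(1/3358283) + 4081618 = √(3060918 - 1509128)*(1/3358283) + 4081618 = √1551790*(1/3358283) + 4081618 = √1551790/3358283 + 4081618 = 4081618 + √1551790/3358283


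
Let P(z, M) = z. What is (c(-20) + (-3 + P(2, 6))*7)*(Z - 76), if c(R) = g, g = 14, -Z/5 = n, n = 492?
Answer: -17752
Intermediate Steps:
Z = -2460 (Z = -5*492 = -2460)
c(R) = 14
(c(-20) + (-3 + P(2, 6))*7)*(Z - 76) = (14 + (-3 + 2)*7)*(-2460 - 76) = (14 - 1*7)*(-2536) = (14 - 7)*(-2536) = 7*(-2536) = -17752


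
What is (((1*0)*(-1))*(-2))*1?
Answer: 0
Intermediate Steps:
(((1*0)*(-1))*(-2))*1 = ((0*(-1))*(-2))*1 = (0*(-2))*1 = 0*1 = 0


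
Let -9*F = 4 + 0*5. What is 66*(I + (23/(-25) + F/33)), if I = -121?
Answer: -1810712/225 ≈ -8047.6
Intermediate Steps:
F = -4/9 (F = -(4 + 0*5)/9 = -(4 + 0)/9 = -⅑*4 = -4/9 ≈ -0.44444)
66*(I + (23/(-25) + F/33)) = 66*(-121 + (23/(-25) - 4/9/33)) = 66*(-121 + (23*(-1/25) - 4/9*1/33)) = 66*(-121 + (-23/25 - 4/297)) = 66*(-121 - 6931/7425) = 66*(-905356/7425) = -1810712/225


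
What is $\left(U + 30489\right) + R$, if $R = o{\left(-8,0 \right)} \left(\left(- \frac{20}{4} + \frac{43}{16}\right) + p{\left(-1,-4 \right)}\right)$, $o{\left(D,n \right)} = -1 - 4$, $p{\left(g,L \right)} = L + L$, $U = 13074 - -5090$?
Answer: $\frac{779273}{16} \approx 48705.0$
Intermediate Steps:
$U = 18164$ ($U = 13074 + 5090 = 18164$)
$p{\left(g,L \right)} = 2 L$
$o{\left(D,n \right)} = -5$ ($o{\left(D,n \right)} = -1 - 4 = -5$)
$R = \frac{825}{16}$ ($R = - 5 \left(\left(- \frac{20}{4} + \frac{43}{16}\right) + 2 \left(-4\right)\right) = - 5 \left(\left(\left(-20\right) \frac{1}{4} + 43 \cdot \frac{1}{16}\right) - 8\right) = - 5 \left(\left(-5 + \frac{43}{16}\right) - 8\right) = - 5 \left(- \frac{37}{16} - 8\right) = \left(-5\right) \left(- \frac{165}{16}\right) = \frac{825}{16} \approx 51.563$)
$\left(U + 30489\right) + R = \left(18164 + 30489\right) + \frac{825}{16} = 48653 + \frac{825}{16} = \frac{779273}{16}$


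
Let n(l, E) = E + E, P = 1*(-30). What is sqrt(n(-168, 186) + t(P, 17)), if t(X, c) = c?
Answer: sqrt(389) ≈ 19.723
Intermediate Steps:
P = -30
n(l, E) = 2*E
sqrt(n(-168, 186) + t(P, 17)) = sqrt(2*186 + 17) = sqrt(372 + 17) = sqrt(389)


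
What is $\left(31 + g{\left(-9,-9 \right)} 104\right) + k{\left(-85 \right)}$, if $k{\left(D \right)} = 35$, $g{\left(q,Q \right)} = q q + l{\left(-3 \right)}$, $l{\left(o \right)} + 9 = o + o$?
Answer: $6930$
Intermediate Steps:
$l{\left(o \right)} = -9 + 2 o$ ($l{\left(o \right)} = -9 + \left(o + o\right) = -9 + 2 o$)
$g{\left(q,Q \right)} = -15 + q^{2}$ ($g{\left(q,Q \right)} = q q + \left(-9 + 2 \left(-3\right)\right) = q^{2} - 15 = -15 + q^{2}$)
$\left(31 + g{\left(-9,-9 \right)} 104\right) + k{\left(-85 \right)} = \left(31 + \left(-15 + \left(-9\right)^{2}\right) 104\right) + 35 = \left(31 + \left(-15 + 81\right) 104\right) + 35 = \left(31 + 66 \cdot 104\right) + 35 = \left(31 + 6864\right) + 35 = 6895 + 35 = 6930$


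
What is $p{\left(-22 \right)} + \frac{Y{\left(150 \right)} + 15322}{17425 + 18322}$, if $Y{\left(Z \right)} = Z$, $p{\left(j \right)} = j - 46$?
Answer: $- \frac{2415324}{35747} \approx -67.567$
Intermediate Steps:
$p{\left(j \right)} = -46 + j$ ($p{\left(j \right)} = j - 46 = -46 + j$)
$p{\left(-22 \right)} + \frac{Y{\left(150 \right)} + 15322}{17425 + 18322} = \left(-46 - 22\right) + \frac{150 + 15322}{17425 + 18322} = -68 + \frac{15472}{35747} = - \frac{2415324}{35747}$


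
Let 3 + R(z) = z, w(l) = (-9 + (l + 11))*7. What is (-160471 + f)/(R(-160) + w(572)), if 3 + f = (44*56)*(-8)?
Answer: -60062/1285 ≈ -46.741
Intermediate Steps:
w(l) = 14 + 7*l (w(l) = (-9 + (11 + l))*7 = (2 + l)*7 = 14 + 7*l)
R(z) = -3 + z
f = -19715 (f = -3 + (44*56)*(-8) = -3 + 2464*(-8) = -3 - 19712 = -19715)
(-160471 + f)/(R(-160) + w(572)) = (-160471 - 19715)/((-3 - 160) + (14 + 7*572)) = -180186/(-163 + (14 + 4004)) = -180186/(-163 + 4018) = -180186/3855 = -180186*1/3855 = -60062/1285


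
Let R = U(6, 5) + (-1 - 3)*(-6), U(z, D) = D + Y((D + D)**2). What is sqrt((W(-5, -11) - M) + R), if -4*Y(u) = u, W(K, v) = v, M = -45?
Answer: sqrt(38) ≈ 6.1644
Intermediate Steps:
Y(u) = -u/4
U(z, D) = D - D**2 (U(z, D) = D - (D + D)**2/4 = D - 4*D**2/4 = D - D**2)
R = 4 (R = 5*(1 - 1*5) + (-1 - 3)*(-6) = 5*(1 - 5) - 4*(-6) = 5*(-4) + 24 = -20 + 24 = 4)
sqrt((W(-5, -11) - M) + R) = sqrt((-11 - 1*(-45)) + 4) = sqrt((-11 + 45) + 4) = sqrt(34 + 4) = sqrt(38)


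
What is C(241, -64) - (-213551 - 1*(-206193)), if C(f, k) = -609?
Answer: 6749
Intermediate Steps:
C(241, -64) - (-213551 - 1*(-206193)) = -609 - (-213551 - 1*(-206193)) = -609 - (-213551 + 206193) = -609 - 1*(-7358) = -609 + 7358 = 6749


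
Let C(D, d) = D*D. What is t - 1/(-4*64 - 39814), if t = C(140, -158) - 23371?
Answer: -151103969/40070 ≈ -3771.0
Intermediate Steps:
C(D, d) = D**2
t = -3771 (t = 140**2 - 23371 = 19600 - 23371 = -3771)
t - 1/(-4*64 - 39814) = -3771 - 1/(-4*64 - 39814) = -3771 - 1/(-256 - 39814) = -3771 - 1/(-40070) = -3771 - 1*(-1/40070) = -3771 + 1/40070 = -151103969/40070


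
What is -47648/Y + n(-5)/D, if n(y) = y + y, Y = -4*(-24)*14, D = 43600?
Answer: -3246041/91560 ≈ -35.453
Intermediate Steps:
Y = 1344 (Y = 96*14 = 1344)
n(y) = 2*y
-47648/Y + n(-5)/D = -47648/1344 + (2*(-5))/43600 = -47648*1/1344 - 10*1/43600 = -1489/42 - 1/4360 = -3246041/91560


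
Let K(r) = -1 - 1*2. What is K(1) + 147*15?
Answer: 2202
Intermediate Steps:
K(r) = -3 (K(r) = -1 - 2 = -3)
K(1) + 147*15 = -3 + 147*15 = -3 + 2205 = 2202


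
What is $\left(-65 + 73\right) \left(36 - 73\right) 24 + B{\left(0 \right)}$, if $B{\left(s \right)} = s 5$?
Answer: $-7104$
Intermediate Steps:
$B{\left(s \right)} = 5 s$
$\left(-65 + 73\right) \left(36 - 73\right) 24 + B{\left(0 \right)} = \left(-65 + 73\right) \left(36 - 73\right) 24 + 5 \cdot 0 = 8 \left(-37\right) 24 + 0 = \left(-296\right) 24 + 0 = -7104 + 0 = -7104$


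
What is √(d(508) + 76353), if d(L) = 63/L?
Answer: √4925998149/254 ≈ 276.32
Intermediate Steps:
√(d(508) + 76353) = √(63/508 + 76353) = √(38787387/508) = √4925998149/254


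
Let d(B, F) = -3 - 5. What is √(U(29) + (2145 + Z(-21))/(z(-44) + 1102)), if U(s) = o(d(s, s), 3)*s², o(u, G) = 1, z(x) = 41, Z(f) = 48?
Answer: 8*√1911858/381 ≈ 29.033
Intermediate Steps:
d(B, F) = -8
U(s) = s² (U(s) = 1*s² = s²)
√(U(29) + (2145 + Z(-21))/(z(-44) + 1102)) = √(29² + (2145 + 48)/(41 + 1102)) = √(841 + 2193/1143) = √(841 + 2193*(1/1143)) = √(841 + 731/381) = √(321152/381) = 8*√1911858/381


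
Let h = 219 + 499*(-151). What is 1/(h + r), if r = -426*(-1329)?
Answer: 1/491024 ≈ 2.0366e-6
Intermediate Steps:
r = 566154
h = -75130 (h = 219 - 75349 = -75130)
1/(h + r) = 1/(-75130 + 566154) = 1/491024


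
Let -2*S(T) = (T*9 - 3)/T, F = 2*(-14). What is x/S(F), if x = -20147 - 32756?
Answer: 2962568/255 ≈ 11618.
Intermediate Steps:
x = -52903
F = -28
S(T) = -(-3 + 9*T)/(2*T) (S(T) = -(T*9 - 3)/(2*T) = -(9*T - 3)/(2*T) = -(-3 + 9*T)/(2*T))
x/S(F) = -52903*(-56/(3*(1 - 3*(-28)))) = -52903*(-56/(3*(1 + 84))) = -52903/((3/2)*(-1/28)*85) = -52903/(-255/56) = -52903*(-56/255) = 2962568/255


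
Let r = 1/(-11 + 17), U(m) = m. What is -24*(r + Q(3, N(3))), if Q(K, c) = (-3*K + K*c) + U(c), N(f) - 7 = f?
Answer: -748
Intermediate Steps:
N(f) = 7 + f
Q(K, c) = c - 3*K + K*c (Q(K, c) = (-3*K + K*c) + c = c - 3*K + K*c)
r = 1/6 ≈ 0.16667
-24*(r + Q(3, N(3))) = -24*(1/6 + ((7 + 3) - 3*3 + 3*(7 + 3))) = -24*(1/6 + (10 - 9 + 3*10)) = -24*(1/6 + (10 - 9 + 30)) = -24*(1/6 + 31) = -24*187/6 = -748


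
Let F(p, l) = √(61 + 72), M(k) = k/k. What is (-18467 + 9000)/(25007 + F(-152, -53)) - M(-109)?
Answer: -862091185/625349916 + 9467*√133/625349916 ≈ -1.3784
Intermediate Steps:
M(k) = 1
F(p, l) = √133
(-18467 + 9000)/(25007 + F(-152, -53)) - M(-109) = (-18467 + 9000)/(25007 + √133) - 1*1 = -9467/(25007 + √133) - 1 = -1 - 9467/(25007 + √133)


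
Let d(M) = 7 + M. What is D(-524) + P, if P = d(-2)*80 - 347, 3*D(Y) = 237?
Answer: 132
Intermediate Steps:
D(Y) = 79 (D(Y) = (1/3)*237 = 79)
P = 53 (P = (7 - 2)*80 - 347 = 5*80 - 347 = 400 - 347 = 53)
D(-524) + P = 79 + 53 = 132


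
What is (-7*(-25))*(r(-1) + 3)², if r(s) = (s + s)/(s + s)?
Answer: 2800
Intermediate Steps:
r(s) = 1 (r(s) = (2*s)/((2*s)) = (2*s)*(1/(2*s)) = 1)
(-7*(-25))*(r(-1) + 3)² = (-7*(-25))*(1 + 3)² = 175*4² = 175*16 = 2800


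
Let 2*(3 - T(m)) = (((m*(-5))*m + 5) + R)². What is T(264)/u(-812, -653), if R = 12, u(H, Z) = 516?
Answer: -121426462363/1032 ≈ -1.1766e+8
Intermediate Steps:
T(m) = 3 - (17 - 5*m²)²/2 (T(m) = 3 - (((m*(-5))*m + 5) + 12)²/2 = 3 - (((-5*m)*m + 5) + 12)²/2 = 3 - ((-5*m² + 5) + 12)²/2 = 3 - ((5 - 5*m²) + 12)²/2 = 3 - (17 - 5*m²)²/2)
T(264)/u(-812, -653) = (3 - (-17 + 5*264²)²/2)/516 = (3 - (-17 + 5*69696)²/2)*(1/516) = (3 - (-17 + 348480)²/2)*(1/516) = (3 - ½*348463²)*(1/516) = (3 - ½*121426462369)*(1/516) = (3 - 121426462369/2)*(1/516) = -121426462363/2*1/516 = -121426462363/1032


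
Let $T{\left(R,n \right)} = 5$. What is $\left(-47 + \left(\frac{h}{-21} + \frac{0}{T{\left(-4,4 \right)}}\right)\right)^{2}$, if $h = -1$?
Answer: $\frac{972196}{441} \approx 2204.5$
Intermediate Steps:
$\left(-47 + \left(\frac{h}{-21} + \frac{0}{T{\left(-4,4 \right)}}\right)\right)^{2} = \left(-47 + \left(- \frac{1}{-21} + \frac{0}{5}\right)\right)^{2} = \left(-47 + \left(\left(-1\right) \left(- \frac{1}{21}\right) + 0 \cdot \frac{1}{5}\right)\right)^{2} = \left(-47 + \left(\frac{1}{21} + 0\right)\right)^{2} = \left(-47 + \frac{1}{21}\right)^{2} = \left(- \frac{986}{21}\right)^{2} = \frac{972196}{441}$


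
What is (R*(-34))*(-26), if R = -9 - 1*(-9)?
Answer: 0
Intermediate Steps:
R = 0 (R = -9 + 9 = 0)
(R*(-34))*(-26) = (0*(-34))*(-26) = 0*(-26) = 0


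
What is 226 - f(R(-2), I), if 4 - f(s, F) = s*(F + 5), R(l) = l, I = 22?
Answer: 168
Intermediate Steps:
f(s, F) = 4 - s*(5 + F) (f(s, F) = 4 - s*(F + 5) = 4 - s*(5 + F))
226 - f(R(-2), I) = 226 - (4 - 5*(-2) - 1*22*(-2)) = 226 - (4 + 10 + 44) = 226 - 1*58 = 226 - 58 = 168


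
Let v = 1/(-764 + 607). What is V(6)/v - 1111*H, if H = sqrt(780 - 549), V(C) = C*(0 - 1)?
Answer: 942 - 1111*sqrt(231) ≈ -15944.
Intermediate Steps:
V(C) = -C (V(C) = C*(-1) = -C)
v = -1/157 (v = 1/(-157) = -1/157 ≈ -0.0063694)
H = sqrt(231) ≈ 15.199
V(6)/v - 1111*H = (-1*6)/(-1/157) - 1111*sqrt(231) = -6*(-157) - 1111*sqrt(231) = 942 - 1111*sqrt(231)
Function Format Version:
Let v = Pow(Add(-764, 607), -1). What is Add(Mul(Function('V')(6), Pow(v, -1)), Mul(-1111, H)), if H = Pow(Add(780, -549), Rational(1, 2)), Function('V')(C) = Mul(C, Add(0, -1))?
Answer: Add(942, Mul(-1111, Pow(231, Rational(1, 2)))) ≈ -15944.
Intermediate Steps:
Function('V')(C) = Mul(-1, C) (Function('V')(C) = Mul(C, -1) = Mul(-1, C))
v = Rational(-1, 157) (v = Pow(-157, -1) = Rational(-1, 157) ≈ -0.0063694)
H = Pow(231, Rational(1, 2)) ≈ 15.199
Add(Mul(Function('V')(6), Pow(v, -1)), Mul(-1111, H)) = Add(Mul(Mul(-1, 6), Pow(Rational(-1, 157), -1)), Mul(-1111, Pow(231, Rational(1, 2)))) = Add(Mul(-6, -157), Mul(-1111, Pow(231, Rational(1, 2)))) = Add(942, Mul(-1111, Pow(231, Rational(1, 2))))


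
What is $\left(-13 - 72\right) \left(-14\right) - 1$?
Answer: $1189$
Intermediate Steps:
$\left(-13 - 72\right) \left(-14\right) - 1 = \left(-13 - 72\right) \left(-14\right) + \left(0 - 1\right) = \left(-85\right) \left(-14\right) - 1 = 1190 - 1 = 1189$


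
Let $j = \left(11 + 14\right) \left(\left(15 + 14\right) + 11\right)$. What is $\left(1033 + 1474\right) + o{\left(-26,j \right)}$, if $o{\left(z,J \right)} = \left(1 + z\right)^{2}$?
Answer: $3132$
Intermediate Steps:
$j = 1000$ ($j = 25 \left(29 + 11\right) = 25 \cdot 40 = 1000$)
$\left(1033 + 1474\right) + o{\left(-26,j \right)} = \left(1033 + 1474\right) + \left(1 - 26\right)^{2} = 2507 + \left(-25\right)^{2} = 2507 + 625 = 3132$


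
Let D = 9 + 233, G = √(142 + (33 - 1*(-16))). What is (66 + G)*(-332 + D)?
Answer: -5940 - 90*√191 ≈ -7183.8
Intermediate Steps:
G = √191 (G = √(142 + (33 + 16)) = √(142 + 49) = √191 ≈ 13.820)
D = 242
(66 + G)*(-332 + D) = (66 + √191)*(-332 + 242) = (66 + √191)*(-90) = -5940 - 90*√191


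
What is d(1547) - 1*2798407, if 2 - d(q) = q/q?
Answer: -2798406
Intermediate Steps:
d(q) = 1 (d(q) = 2 - q/q = 2 - 1*1 = 2 - 1 = 1)
d(1547) - 1*2798407 = 1 - 1*2798407 = 1 - 2798407 = -2798406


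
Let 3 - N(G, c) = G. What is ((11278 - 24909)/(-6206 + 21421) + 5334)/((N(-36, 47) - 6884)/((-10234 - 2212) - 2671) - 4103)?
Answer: -1226641436943/943607004290 ≈ -1.2999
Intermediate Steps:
N(G, c) = 3 - G
((11278 - 24909)/(-6206 + 21421) + 5334)/((N(-36, 47) - 6884)/((-10234 - 2212) - 2671) - 4103) = ((11278 - 24909)/(-6206 + 21421) + 5334)/(((3 - 1*(-36)) - 6884)/((-10234 - 2212) - 2671) - 4103) = (-13631/15215 + 5334)/(((3 + 36) - 6884)/(-12446 - 2671) - 4103) = (-13631*1/15215 + 5334)/((39 - 6884)/(-15117) - 4103) = (-13631/15215 + 5334)/(-6845*(-1/15117) - 4103) = 81143179/(15215*(6845/15117 - 4103)) = 81143179/(15215*(-62018206/15117)) = (81143179/15215)*(-15117/62018206) = -1226641436943/943607004290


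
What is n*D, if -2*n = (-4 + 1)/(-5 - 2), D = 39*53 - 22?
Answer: -6135/14 ≈ -438.21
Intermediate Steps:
D = 2045 (D = 2067 - 22 = 2045)
n = -3/14 (n = -(-4 + 1)/(2*(-5 - 2)) = -(-3)/(2*(-7)) = -(-3)*(-1)/(2*7) = -½*3/7 = -3/14 ≈ -0.21429)
n*D = -3/14*2045 = -6135/14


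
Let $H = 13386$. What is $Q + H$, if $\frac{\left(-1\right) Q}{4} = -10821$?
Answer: $56670$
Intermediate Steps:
$Q = 43284$ ($Q = \left(-4\right) \left(-10821\right) = 43284$)
$Q + H = 43284 + 13386 = 56670$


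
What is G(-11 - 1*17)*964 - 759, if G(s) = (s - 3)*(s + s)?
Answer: 1672745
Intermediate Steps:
G(s) = 2*s*(-3 + s) (G(s) = (-3 + s)*(2*s) = 2*s*(-3 + s))
G(-11 - 1*17)*964 - 759 = (2*(-11 - 1*17)*(-3 + (-11 - 1*17)))*964 - 759 = (2*(-11 - 17)*(-3 + (-11 - 17)))*964 - 759 = (2*(-28)*(-3 - 28))*964 - 759 = (2*(-28)*(-31))*964 - 759 = 1736*964 - 759 = 1673504 - 759 = 1672745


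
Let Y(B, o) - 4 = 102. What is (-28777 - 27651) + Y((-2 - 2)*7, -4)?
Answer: -56322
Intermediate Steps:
Y(B, o) = 106 (Y(B, o) = 4 + 102 = 106)
(-28777 - 27651) + Y((-2 - 2)*7, -4) = (-28777 - 27651) + 106 = -56428 + 106 = -56322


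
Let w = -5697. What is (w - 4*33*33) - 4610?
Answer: -14663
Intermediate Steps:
(w - 4*33*33) - 4610 = (-5697 - 4*33*33) - 4610 = (-5697 - 132*33) - 4610 = (-5697 - 4356) - 4610 = -10053 - 4610 = -14663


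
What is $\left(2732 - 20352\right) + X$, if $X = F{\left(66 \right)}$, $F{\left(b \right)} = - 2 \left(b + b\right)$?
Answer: $-17884$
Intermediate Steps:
$F{\left(b \right)} = - 4 b$ ($F{\left(b \right)} = - 2 \cdot 2 b = - 4 b$)
$X = -264$ ($X = \left(-4\right) 66 = -264$)
$\left(2732 - 20352\right) + X = \left(2732 - 20352\right) - 264 = -17620 - 264 = -17884$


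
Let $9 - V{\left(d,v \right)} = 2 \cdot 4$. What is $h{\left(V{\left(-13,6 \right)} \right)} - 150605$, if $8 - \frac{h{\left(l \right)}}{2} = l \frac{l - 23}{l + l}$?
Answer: $-150567$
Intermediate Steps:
$V{\left(d,v \right)} = 1$ ($V{\left(d,v \right)} = 9 - 2 \cdot 4 = 9 - 8 = 1$)
$h{\left(l \right)} = 39 - l$ ($h{\left(l \right)} = 16 - 2 l \frac{l - 23}{l + l} = 16 - 2 l \frac{-23 + l}{2 l} = 16 - 2 \left(- \frac{23}{2} + \frac{l}{2}\right) = 16 - \left(-23 + l\right) = 39 - l$)
$h{\left(V{\left(-13,6 \right)} \right)} - 150605 = \left(39 - 1\right) - 150605 = 38 - 150605 = -150567$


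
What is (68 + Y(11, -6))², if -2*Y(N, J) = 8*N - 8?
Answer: 784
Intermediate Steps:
Y(N, J) = 4 - 4*N (Y(N, J) = -(8*N - 8)/2 = -(-8 + 8*N)/2 = 4 - 4*N)
(68 + Y(11, -6))² = (68 + (4 - 4*11))² = (68 + (4 - 44))² = (68 - 40)² = 28² = 784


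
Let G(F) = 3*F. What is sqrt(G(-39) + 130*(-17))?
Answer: I*sqrt(2327) ≈ 48.239*I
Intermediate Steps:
sqrt(G(-39) + 130*(-17)) = sqrt(3*(-39) + 130*(-17)) = sqrt(-117 - 2210) = sqrt(-2327) = I*sqrt(2327)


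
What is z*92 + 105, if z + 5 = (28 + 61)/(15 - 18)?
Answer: -9253/3 ≈ -3084.3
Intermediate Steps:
z = -104/3 (z = -5 + (28 + 61)/(15 - 18) = -5 + 89/(-3) = -5 + 89*(-⅓) = -5 - 89/3 = -104/3 ≈ -34.667)
z*92 + 105 = -104/3*92 + 105 = -9568/3 + 105 = -9253/3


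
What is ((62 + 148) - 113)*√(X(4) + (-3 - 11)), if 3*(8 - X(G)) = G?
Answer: 97*I*√66/3 ≈ 262.68*I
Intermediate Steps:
X(G) = 8 - G/3
((62 + 148) - 113)*√(X(4) + (-3 - 11)) = ((62 + 148) - 113)*√((8 - ⅓*4) + (-3 - 11)) = (210 - 113)*√((8 - 4/3) - 14) = 97*√(20/3 - 14) = 97*√(-22/3) = 97*(I*√66/3) = 97*I*√66/3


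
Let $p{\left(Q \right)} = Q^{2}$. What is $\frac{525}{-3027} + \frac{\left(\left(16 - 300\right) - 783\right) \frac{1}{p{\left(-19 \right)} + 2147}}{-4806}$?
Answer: $- \frac{191661527}{1105629912} \approx -0.17335$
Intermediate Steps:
$\frac{525}{-3027} + \frac{\left(\left(16 - 300\right) - 783\right) \frac{1}{p{\left(-19 \right)} + 2147}}{-4806} = \frac{525}{-3027} + \frac{\left(\left(16 - 300\right) - 783\right) \frac{1}{\left(-19\right)^{2} + 2147}}{-4806} = 525 \left(- \frac{1}{3027}\right) + \frac{\left(16 - 300\right) - 783}{361 + 2147} \left(- \frac{1}{4806}\right) = - \frac{175}{1009} + \frac{-284 - 783}{2508} \left(- \frac{1}{4806}\right) = - \frac{175}{1009} + \left(-1067\right) \frac{1}{2508} \left(- \frac{1}{4806}\right) = - \frac{175}{1009} - - \frac{97}{1095768} = - \frac{175}{1009} + \frac{97}{1095768} = - \frac{191661527}{1105629912}$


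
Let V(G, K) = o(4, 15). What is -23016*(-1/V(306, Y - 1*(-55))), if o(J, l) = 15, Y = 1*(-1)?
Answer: 7672/5 ≈ 1534.4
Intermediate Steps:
Y = -1
V(G, K) = 15
-23016*(-1/V(306, Y - 1*(-55))) = -23016/((-1*15)) = -23016/(-15) = -23016*(-1/15) = 7672/5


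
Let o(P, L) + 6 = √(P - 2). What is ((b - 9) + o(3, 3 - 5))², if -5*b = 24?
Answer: 8836/25 ≈ 353.44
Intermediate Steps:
b = -24/5 (b = -⅕*24 = -24/5 ≈ -4.8000)
o(P, L) = -6 + √(-2 + P) (o(P, L) = -6 + √(P - 2) = -6 + √(-2 + P))
((b - 9) + o(3, 3 - 5))² = ((-24/5 - 9) + (-6 + √(-2 + 3)))² = (-69/5 + (-6 + √1))² = (-69/5 + (-6 + 1))² = (-69/5 - 5)² = (-94/5)² = 8836/25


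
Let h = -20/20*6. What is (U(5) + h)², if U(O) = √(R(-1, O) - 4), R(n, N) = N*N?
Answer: (6 - √21)² ≈ 2.0091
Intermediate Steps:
R(n, N) = N²
U(O) = √(-4 + O²) (U(O) = √(O² - 4) = √(-4 + O²))
h = -6 (h = -20*1/20*6 = -1*6 = -6)
(U(5) + h)² = (√(-4 + 5²) - 6)² = (√(-4 + 25) - 6)² = (√21 - 6)² = (-6 + √21)²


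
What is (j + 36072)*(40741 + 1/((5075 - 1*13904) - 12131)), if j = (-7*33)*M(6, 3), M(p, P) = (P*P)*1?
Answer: 29027688686487/20960 ≈ 1.3849e+9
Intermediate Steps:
M(p, P) = P² (M(p, P) = P²*1 = P²)
j = -2079 (j = -7*33*3² = -231*9 = -2079)
(j + 36072)*(40741 + 1/((5075 - 1*13904) - 12131)) = (-2079 + 36072)*(40741 + 1/((5075 - 1*13904) - 12131)) = 33993*(40741 + 1/((5075 - 13904) - 12131)) = 33993*(40741 + 1/(-8829 - 12131)) = 33993*(40741 + 1/(-20960)) = 33993*(40741 - 1/20960) = 33993*(853931359/20960) = 29027688686487/20960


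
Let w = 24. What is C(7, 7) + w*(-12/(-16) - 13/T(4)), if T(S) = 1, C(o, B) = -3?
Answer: -297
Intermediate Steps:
C(7, 7) + w*(-12/(-16) - 13/T(4)) = -3 + 24*(-12/(-16) - 13/1) = -3 + 24*(-12*(-1/16) - 13*1) = -3 + 24*(¾ - 13) = -3 + 24*(-49/4) = -3 - 294 = -297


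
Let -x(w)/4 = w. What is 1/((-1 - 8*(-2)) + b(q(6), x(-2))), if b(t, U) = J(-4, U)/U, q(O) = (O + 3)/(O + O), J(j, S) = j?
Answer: 2/29 ≈ 0.068966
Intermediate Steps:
x(w) = -4*w
q(O) = (3 + O)/(2*O) (q(O) = (3 + O)/((2*O)) = (3 + O)*(1/(2*O)) = (3 + O)/(2*O))
b(t, U) = -4/U
1/((-1 - 8*(-2)) + b(q(6), x(-2))) = 1/((-1 - 8*(-2)) - 4/((-4*(-2)))) = 1/((-1 + 16) - 4/8) = 1/(15 - 4*⅛) = 1/(15 - ½) = 1/(29/2) = 2/29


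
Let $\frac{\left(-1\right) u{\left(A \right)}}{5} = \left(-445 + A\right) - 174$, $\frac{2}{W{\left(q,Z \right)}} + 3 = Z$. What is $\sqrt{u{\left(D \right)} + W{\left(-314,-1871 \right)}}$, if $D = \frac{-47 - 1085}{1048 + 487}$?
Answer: $\frac{\sqrt{256409159357138}}{287659} \approx 55.666$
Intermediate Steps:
$D = - \frac{1132}{1535} \approx -0.73746$
$W{\left(q,Z \right)} = \frac{2}{-3 + Z}$
$u{\left(A \right)} = 3095 - 5 A$ ($u{\left(A \right)} = - 5 \left(\left(-445 + A\right) - 174\right) = - 5 \left(-619 + A\right) = 3095 - 5 A$)
$\sqrt{u{\left(D \right)} + W{\left(-314,-1871 \right)}} = \sqrt{\left(3095 - - \frac{1132}{307}\right) + \frac{2}{-3 - 1871}} = \sqrt{\left(3095 + \frac{1132}{307}\right) + \frac{2}{-1874}} = \sqrt{\frac{951297}{307} + 2 \left(- \frac{1}{1874}\right)} = \sqrt{\frac{951297}{307} - \frac{1}{937}} = \sqrt{\frac{891364982}{287659}} = \frac{\sqrt{256409159357138}}{287659}$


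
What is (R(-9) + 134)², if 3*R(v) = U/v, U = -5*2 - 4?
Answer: 13191424/729 ≈ 18095.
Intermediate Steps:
U = -14 (U = -10 - 4 = -14)
R(v) = -14/(3*v) (R(v) = (-14/v)/3 = -14/(3*v))
(R(-9) + 134)² = (-14/3/(-9) + 134)² = (-14/3*(-⅑) + 134)² = (14/27 + 134)² = (3632/27)² = 13191424/729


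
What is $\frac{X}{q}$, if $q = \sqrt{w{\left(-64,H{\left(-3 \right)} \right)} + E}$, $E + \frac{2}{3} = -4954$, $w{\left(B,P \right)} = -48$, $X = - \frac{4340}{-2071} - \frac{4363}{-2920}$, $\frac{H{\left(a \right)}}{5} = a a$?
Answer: $- \frac{21708573 i \sqrt{2814}}{22689544640} \approx - 0.050754 i$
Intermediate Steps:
$H{\left(a \right)} = 5 a^{2}$ ($H{\left(a \right)} = 5 a a = 5 a^{2}$)
$X = \frac{21708573}{6047320}$ ($X = \left(-4340\right) \left(- \frac{1}{2071}\right) - - \frac{4363}{2920} = \frac{4340}{2071} + \frac{4363}{2920} = \frac{21708573}{6047320} \approx 3.5898$)
$E = - \frac{14864}{3}$ ($E = - \frac{2}{3} - 4954 = - \frac{14864}{3} \approx -4954.7$)
$q = \frac{4 i \sqrt{2814}}{3}$ ($q = \sqrt{-48 - \frac{14864}{3}} = \sqrt{- \frac{15008}{3}} = \frac{4 i \sqrt{2814}}{3} \approx 70.729 i$)
$\frac{X}{q} = \frac{21708573}{6047320 \frac{4 i \sqrt{2814}}{3}} = \frac{21708573 \left(- \frac{i \sqrt{2814}}{3752}\right)}{6047320} = - \frac{21708573 i \sqrt{2814}}{22689544640}$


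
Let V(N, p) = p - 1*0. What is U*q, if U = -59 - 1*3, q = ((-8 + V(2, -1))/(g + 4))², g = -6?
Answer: -2511/2 ≈ -1255.5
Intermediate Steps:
V(N, p) = p (V(N, p) = p + 0 = p)
q = 81/4 (q = ((-8 - 1)/(-6 + 4))² = (-9/(-2))² = (-9*(-½))² = (9/2)² = 81/4 ≈ 20.250)
U = -62 (U = -59 - 3 = -62)
U*q = -62*81/4 = -2511/2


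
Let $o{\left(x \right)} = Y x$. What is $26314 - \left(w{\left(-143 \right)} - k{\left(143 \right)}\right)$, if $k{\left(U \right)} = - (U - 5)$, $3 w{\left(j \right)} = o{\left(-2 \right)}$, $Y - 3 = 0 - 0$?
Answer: $26178$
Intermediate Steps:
$Y = 3$ ($Y = 3 + \left(0 - 0\right) = 3 + \left(0 + 0\right) = 3 + 0 = 3$)
$o{\left(x \right)} = 3 x$
$w{\left(j \right)} = -2$ ($w{\left(j \right)} = \frac{3 \left(-2\right)}{3} = \frac{1}{3} \left(-6\right) = -2$)
$k{\left(U \right)} = 5 - U$ ($k{\left(U \right)} = - (-5 + U) = 5 - U$)
$26314 - \left(w{\left(-143 \right)} - k{\left(143 \right)}\right) = 26314 - \left(-2 - \left(5 - 143\right)\right) = 26314 - \left(-2 - -138\right) = 26314 - \left(-2 + 138\right) = 26314 - 136 = 26178$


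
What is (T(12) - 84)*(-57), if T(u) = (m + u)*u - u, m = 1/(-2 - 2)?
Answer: -2565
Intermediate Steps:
m = -¼ (m = 1/(-4) = -¼ ≈ -0.25000)
T(u) = -u + u*(-¼ + u) (T(u) = (-¼ + u)*u - u = u*(-¼ + u) - u = -u + u*(-¼ + u))
(T(12) - 84)*(-57) = ((¼)*12*(-5 + 4*12) - 84)*(-57) = ((¼)*12*(-5 + 48) - 84)*(-57) = ((¼)*12*43 - 84)*(-57) = (129 - 84)*(-57) = 45*(-57) = -2565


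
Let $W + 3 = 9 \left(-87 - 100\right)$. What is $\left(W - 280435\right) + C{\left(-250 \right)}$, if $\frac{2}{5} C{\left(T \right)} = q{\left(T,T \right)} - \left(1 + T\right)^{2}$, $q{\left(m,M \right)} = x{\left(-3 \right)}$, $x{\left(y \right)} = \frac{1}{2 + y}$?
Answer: $-437126$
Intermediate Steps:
$W = -1686$ ($W = -3 + 9 \left(-87 - 100\right) = -3 + 9 \left(-187\right) = -3 - 1683 = -1686$)
$q{\left(m,M \right)} = -1$ ($q{\left(m,M \right)} = \frac{1}{2 - 3} = \frac{1}{-1} = -1$)
$C{\left(T \right)} = - \frac{5}{2} - \frac{5 \left(1 + T\right)^{2}}{2}$ ($C{\left(T \right)} = \frac{5 \left(-1 - \left(1 + T\right)^{2}\right)}{2} = - \frac{5}{2} - \frac{5 \left(1 + T\right)^{2}}{2}$)
$\left(W - 280435\right) + C{\left(-250 \right)} = \left(-1686 - 280435\right) - \left(\frac{5}{2} + \frac{5 \left(1 - 250\right)^{2}}{2}\right) = -282121 - \left(\frac{5}{2} + \frac{5 \left(-249\right)^{2}}{2}\right) = -282121 - 155005 = -437126$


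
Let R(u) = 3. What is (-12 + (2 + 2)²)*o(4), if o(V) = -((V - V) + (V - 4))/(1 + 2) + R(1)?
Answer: 12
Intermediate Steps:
o(V) = 13/3 - V/3 (o(V) = -((V - V) + (V - 4))/(1 + 2) + 3 = -(0 + (-4 + V))/3 + 3 = -(-4 + V)/3 + 3 = -(-4/3 + V/3) + 3 = (4/3 - V/3) + 3 = 13/3 - V/3)
(-12 + (2 + 2)²)*o(4) = (-12 + (2 + 2)²)*(13/3 - ⅓*4) = (-12 + 4²)*(13/3 - 4/3) = (-12 + 16)*3 = 4*3 = 12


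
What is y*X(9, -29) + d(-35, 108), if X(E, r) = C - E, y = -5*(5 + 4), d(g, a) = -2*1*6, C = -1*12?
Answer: 933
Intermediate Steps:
C = -12
d(g, a) = -12 (d(g, a) = -2*6 = -12)
y = -45 (y = -5*9 = -45)
X(E, r) = -12 - E
y*X(9, -29) + d(-35, 108) = -45*(-12 - 1*9) - 12 = -45*(-12 - 9) - 12 = -45*(-21) - 12 = 945 - 12 = 933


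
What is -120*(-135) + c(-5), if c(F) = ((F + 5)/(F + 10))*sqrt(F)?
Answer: 16200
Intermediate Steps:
c(F) = sqrt(F)*(5 + F)/(10 + F) (c(F) = ((5 + F)/(10 + F))*sqrt(F) = sqrt(F)*(5 + F)/(10 + F))
-120*(-135) + c(-5) = -120*(-135) + sqrt(-5)*(5 - 5)/(10 - 5) = 16200 + (I*sqrt(5))*0/5 = 16200 + (I*sqrt(5))*(1/5)*0 = 16200 + 0 = 16200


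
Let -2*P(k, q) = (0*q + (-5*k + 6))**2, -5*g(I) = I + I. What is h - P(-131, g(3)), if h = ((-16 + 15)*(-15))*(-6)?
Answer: 436741/2 ≈ 2.1837e+5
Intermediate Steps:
g(I) = -2*I/5 (g(I) = -(I + I)/5 = -2*I/5)
P(k, q) = -(6 - 5*k)**2/2 (P(k, q) = -(0*q + (-5*k + 6))**2/2 = -(0 + (6 - 5*k))**2/2 = -(6 - 5*k)**2/2)
h = -90 (h = -1*(-15)*(-6) = 15*(-6) = -90)
h - P(-131, g(3)) = -90 - (-1)*(-6 + 5*(-131))**2/2 = -90 - (-1)*(-6 - 655)**2/2 = -90 - (-1)*(-661)**2/2 = -90 - (-1)*436921/2 = -90 - 1*(-436921/2) = -90 + 436921/2 = 436741/2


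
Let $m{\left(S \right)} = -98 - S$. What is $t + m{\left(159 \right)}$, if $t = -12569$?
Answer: $-12826$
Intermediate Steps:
$t + m{\left(159 \right)} = -12569 - 257 = -12826$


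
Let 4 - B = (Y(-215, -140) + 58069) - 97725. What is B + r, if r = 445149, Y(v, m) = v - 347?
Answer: 485371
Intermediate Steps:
Y(v, m) = -347 + v
B = 40222 (B = 4 - (((-347 - 215) + 58069) - 97725) = 4 - ((-562 + 58069) - 97725) = 4 - (57507 - 97725) = 4 - 1*(-40218) = 4 + 40218 = 40222)
B + r = 40222 + 445149 = 485371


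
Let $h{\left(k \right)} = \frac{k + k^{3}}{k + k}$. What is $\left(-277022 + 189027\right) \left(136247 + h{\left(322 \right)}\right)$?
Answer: $- \frac{33101871105}{2} \approx -1.6551 \cdot 10^{10}$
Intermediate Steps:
$h{\left(k \right)} = \frac{k + k^{3}}{2 k}$
$\left(-277022 + 189027\right) \left(136247 + h{\left(322 \right)}\right) = \left(-277022 + 189027\right) \left(136247 + \left(\frac{1}{2} + \frac{322^{2}}{2}\right)\right) = - 87995 \left(136247 + \left(\frac{1}{2} + \frac{1}{2} \cdot 103684\right)\right) = - 87995 \left(136247 + \left(\frac{1}{2} + 51842\right)\right) = - 87995 \left(136247 + \frac{103685}{2}\right) = \left(-87995\right) \frac{376179}{2} = - \frac{33101871105}{2}$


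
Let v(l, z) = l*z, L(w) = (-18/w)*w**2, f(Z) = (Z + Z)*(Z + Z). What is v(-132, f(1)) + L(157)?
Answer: -3354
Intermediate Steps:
f(Z) = 4*Z**2 (f(Z) = (2*Z)*(2*Z) = 4*Z**2)
L(w) = -18*w
v(-132, f(1)) + L(157) = -528*1**2 - 18*157 = -528 - 2826 = -3354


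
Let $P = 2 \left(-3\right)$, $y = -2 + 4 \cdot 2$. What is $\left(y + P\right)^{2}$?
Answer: $0$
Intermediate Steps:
$y = 6$ ($y = -2 + 8 = 6$)
$P = -6$
$\left(y + P\right)^{2} = \left(6 - 6\right)^{2} = 0^{2} = 0$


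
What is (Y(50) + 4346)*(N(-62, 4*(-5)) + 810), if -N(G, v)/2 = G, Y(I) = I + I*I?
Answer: 6440864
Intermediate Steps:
Y(I) = I + I²
N(G, v) = -2*G
(Y(50) + 4346)*(N(-62, 4*(-5)) + 810) = (50*(1 + 50) + 4346)*(-2*(-62) + 810) = (50*51 + 4346)*(124 + 810) = (2550 + 4346)*934 = 6896*934 = 6440864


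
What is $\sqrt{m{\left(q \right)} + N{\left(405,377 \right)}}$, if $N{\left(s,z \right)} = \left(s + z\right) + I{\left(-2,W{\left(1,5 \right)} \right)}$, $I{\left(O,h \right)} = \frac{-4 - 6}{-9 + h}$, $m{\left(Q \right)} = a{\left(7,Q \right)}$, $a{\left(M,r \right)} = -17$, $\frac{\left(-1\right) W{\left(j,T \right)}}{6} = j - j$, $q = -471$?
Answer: $\frac{\sqrt{6895}}{3} \approx 27.679$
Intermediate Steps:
$W{\left(j,T \right)} = 0$ ($W{\left(j,T \right)} = - 6 \left(j - j\right) = \left(-6\right) 0 = 0$)
$m{\left(Q \right)} = -17$
$I{\left(O,h \right)} = - \frac{10}{-9 + h}$
$N{\left(s,z \right)} = \frac{10}{9} + s + z$ ($N{\left(s,z \right)} = \left(s + z\right) - \frac{10}{-9 + 0} = \left(s + z\right) - \frac{10}{-9} = \left(s + z\right) - - \frac{10}{9} = \left(s + z\right) + \frac{10}{9} = \frac{10}{9} + s + z$)
$\sqrt{m{\left(q \right)} + N{\left(405,377 \right)}} = \sqrt{-17 + \left(\frac{10}{9} + 405 + 377\right)} = \sqrt{-17 + \frac{7048}{9}} = \sqrt{\frac{6895}{9}} = \frac{\sqrt{6895}}{3}$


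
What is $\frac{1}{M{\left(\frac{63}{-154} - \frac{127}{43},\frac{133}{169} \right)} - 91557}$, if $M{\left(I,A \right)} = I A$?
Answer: $- \frac{159874}{14638006891} \approx -1.0922 \cdot 10^{-5}$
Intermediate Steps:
$M{\left(I,A \right)} = A I$
$\frac{1}{M{\left(\frac{63}{-154} - \frac{127}{43},\frac{133}{169} \right)} - 91557} = \frac{1}{\frac{133}{169} \left(\frac{63}{-154} - \frac{127}{43}\right) - 91557} = \frac{1}{133 \cdot \frac{1}{169} \left(63 \left(- \frac{1}{154}\right) - \frac{127}{43}\right) - 91557} = \frac{1}{\frac{133 \left(- \frac{9}{22} - \frac{127}{43}\right)}{169} - 91557} = \frac{1}{\frac{133}{169} \left(- \frac{3181}{946}\right) - 91557} = \frac{1}{- \frac{423073}{159874} - 91557} = \frac{1}{- \frac{14638006891}{159874}} = - \frac{159874}{14638006891}$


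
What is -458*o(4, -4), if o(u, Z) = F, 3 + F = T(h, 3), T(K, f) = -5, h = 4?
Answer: 3664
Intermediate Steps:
F = -8 (F = -3 - 5 = -8)
o(u, Z) = -8
-458*o(4, -4) = -458*(-8) = 3664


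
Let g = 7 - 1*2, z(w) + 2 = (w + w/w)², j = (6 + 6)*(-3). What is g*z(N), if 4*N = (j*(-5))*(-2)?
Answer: 39595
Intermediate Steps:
j = -36 (j = 12*(-3) = -36)
N = -90 (N = (-36*(-5)*(-2))/4 = (180*(-2))/4 = (¼)*(-360) = -90)
z(w) = -2 + (1 + w)² (z(w) = -2 + (w + w/w)² = -2 + (w + 1)² = -2 + (1 + w)²)
g = 5 (g = 7 - 2 = 5)
g*z(N) = 5*(-2 + (1 - 90)²) = 5*(-2 + (-89)²) = 5*(-2 + 7921) = 5*7919 = 39595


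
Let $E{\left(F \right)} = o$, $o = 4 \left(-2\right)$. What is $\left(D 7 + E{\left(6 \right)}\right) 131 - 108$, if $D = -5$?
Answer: $-5741$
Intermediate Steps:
$o = -8$
$E{\left(F \right)} = -8$
$\left(D 7 + E{\left(6 \right)}\right) 131 - 108 = \left(\left(-5\right) 7 - 8\right) 131 - 108 = \left(-35 - 8\right) 131 - 108 = \left(-43\right) 131 - 108 = -5633 - 108 = -5741$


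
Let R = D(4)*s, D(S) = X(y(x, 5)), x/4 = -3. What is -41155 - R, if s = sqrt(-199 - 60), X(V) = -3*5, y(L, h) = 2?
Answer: -41155 + 15*I*sqrt(259) ≈ -41155.0 + 241.4*I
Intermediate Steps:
x = -12 (x = 4*(-3) = -12)
X(V) = -15
D(S) = -15
s = I*sqrt(259) (s = sqrt(-259) = I*sqrt(259) ≈ 16.093*I)
R = -15*I*sqrt(259) ≈ -241.4*I
-41155 - R = -41155 - (-15)*I*sqrt(259) = -41155 + 15*I*sqrt(259)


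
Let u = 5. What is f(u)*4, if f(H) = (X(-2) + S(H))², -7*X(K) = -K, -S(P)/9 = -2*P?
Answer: 1577536/49 ≈ 32195.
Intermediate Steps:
S(P) = 18*P (S(P) = -(-18)*P = 18*P)
X(K) = K/7 (X(K) = -(-1)*K/7 = K/7)
f(H) = (-2/7 + 18*H)² (f(H) = ((⅐)*(-2) + 18*H)² = (-2/7 + 18*H)²)
f(u)*4 = (4*(-1 + 63*5)²/49)*4 = (4*(-1 + 315)²/49)*4 = ((4/49)*314²)*4 = ((4/49)*98596)*4 = (394384/49)*4 = 1577536/49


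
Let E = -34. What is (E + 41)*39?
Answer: 273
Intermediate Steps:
(E + 41)*39 = (-34 + 41)*39 = 7*39 = 273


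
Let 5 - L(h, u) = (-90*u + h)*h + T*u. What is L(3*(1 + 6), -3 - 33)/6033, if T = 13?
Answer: -68008/6033 ≈ -11.273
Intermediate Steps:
L(h, u) = 5 - 13*u - h*(h - 90*u) (L(h, u) = 5 - ((-90*u + h)*h + 13*u) = 5 - ((h - 90*u)*h + 13*u) = 5 - (h*(h - 90*u) + 13*u) = 5 - (13*u + h*(h - 90*u)) = 5 + (-13*u - h*(h - 90*u)) = 5 - 13*u - h*(h - 90*u))
L(3*(1 + 6), -3 - 33)/6033 = (5 - (3*(1 + 6))² - 13*(-3 - 33) + 90*(3*(1 + 6))*(-3 - 33))/6033 = (5 - (3*7)² - 13*(-36) + 90*(3*7)*(-36))*(1/6033) = (5 - 1*21² + 468 + 90*21*(-36))*(1/6033) = (5 - 1*441 + 468 - 68040)*(1/6033) = (5 - 441 + 468 - 68040)*(1/6033) = -68008*1/6033 = -68008/6033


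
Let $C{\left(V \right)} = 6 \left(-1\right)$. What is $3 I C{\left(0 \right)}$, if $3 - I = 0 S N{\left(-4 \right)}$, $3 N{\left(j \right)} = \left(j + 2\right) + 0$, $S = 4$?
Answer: $-54$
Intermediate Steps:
$C{\left(V \right)} = -6$
$N{\left(j \right)} = \frac{2}{3} + \frac{j}{3}$ ($N{\left(j \right)} = \frac{\left(j + 2\right) + 0}{3} = \frac{\left(2 + j\right) + 0}{3} = \frac{2 + j}{3} = \frac{2}{3} + \frac{j}{3}$)
$I = 3$ ($I = 3 - 0 \cdot 4 \left(\frac{2}{3} + \frac{1}{3} \left(-4\right)\right) = 3 - 0 \left(\frac{2}{3} - \frac{4}{3}\right) = 3 - 0 \left(- \frac{2}{3}\right) = 3 - 0 = 3 + 0 = 3$)
$3 I C{\left(0 \right)} = 3 \cdot 3 \left(-6\right) = 9 \left(-6\right) = -54$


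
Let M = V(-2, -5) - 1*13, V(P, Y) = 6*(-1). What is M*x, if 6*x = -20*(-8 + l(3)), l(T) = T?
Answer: -950/3 ≈ -316.67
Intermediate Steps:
V(P, Y) = -6
x = 50/3 (x = (-20*(-8 + 3))/6 = (-20*(-5))/6 = (⅙)*100 = 50/3 ≈ 16.667)
M = -19 (M = -6 - 1*13 = -6 - 13 = -19)
M*x = -19*50/3 = -950/3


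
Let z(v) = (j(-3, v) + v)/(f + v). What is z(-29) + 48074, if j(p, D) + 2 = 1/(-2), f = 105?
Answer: 7307185/152 ≈ 48074.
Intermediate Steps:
j(p, D) = -5/2 (j(p, D) = -2 + 1/(-2) = -2 - 1/2 = -5/2)
z(v) = (-5/2 + v)/(105 + v)
z(-29) + 48074 = (-5/2 - 29)/(105 - 29) + 48074 = -63/2/76 + 48074 = (1/76)*(-63/2) + 48074 = -63/152 + 48074 = 7307185/152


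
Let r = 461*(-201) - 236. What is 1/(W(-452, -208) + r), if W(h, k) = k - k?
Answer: -1/92897 ≈ -1.0765e-5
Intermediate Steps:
W(h, k) = 0
r = -92897 (r = -92661 - 236 = -92897)
1/(W(-452, -208) + r) = 1/(0 - 92897) = 1/(-92897) = -1/92897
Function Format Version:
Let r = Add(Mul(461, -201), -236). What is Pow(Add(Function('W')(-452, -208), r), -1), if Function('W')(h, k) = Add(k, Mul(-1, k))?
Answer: Rational(-1, 92897) ≈ -1.0765e-5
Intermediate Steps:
Function('W')(h, k) = 0
r = -92897 (r = Add(-92661, -236) = -92897)
Pow(Add(Function('W')(-452, -208), r), -1) = Pow(Add(0, -92897), -1) = Pow(-92897, -1) = Rational(-1, 92897)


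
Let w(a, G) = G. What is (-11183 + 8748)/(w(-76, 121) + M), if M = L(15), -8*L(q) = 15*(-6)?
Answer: -9740/529 ≈ -18.412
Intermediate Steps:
L(q) = 45/4 (L(q) = -15*(-6)/8 = -⅛*(-90) = 45/4)
M = 45/4 ≈ 11.250
(-11183 + 8748)/(w(-76, 121) + M) = (-11183 + 8748)/(121 + 45/4) = -2435/529/4 = -2435*4/529 = -9740/529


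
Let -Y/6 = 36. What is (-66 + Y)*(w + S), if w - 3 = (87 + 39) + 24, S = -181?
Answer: 7896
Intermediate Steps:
Y = -216 (Y = -6*36 = -216)
w = 153 (w = 3 + ((87 + 39) + 24) = 3 + (126 + 24) = 3 + 150 = 153)
(-66 + Y)*(w + S) = (-66 - 216)*(153 - 181) = -282*(-28) = 7896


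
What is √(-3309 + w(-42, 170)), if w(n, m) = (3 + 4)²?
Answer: 2*I*√815 ≈ 57.096*I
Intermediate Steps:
w(n, m) = 49 (w(n, m) = 7² = 49)
√(-3309 + w(-42, 170)) = √(-3309 + 49) = √(-3260) = 2*I*√815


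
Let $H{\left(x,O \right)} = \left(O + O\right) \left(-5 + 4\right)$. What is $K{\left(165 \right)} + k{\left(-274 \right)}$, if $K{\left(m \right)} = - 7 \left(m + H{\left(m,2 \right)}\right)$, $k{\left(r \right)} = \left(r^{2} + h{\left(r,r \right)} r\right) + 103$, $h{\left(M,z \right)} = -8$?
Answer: $76244$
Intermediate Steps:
$H{\left(x,O \right)} = - 2 O$ ($H{\left(x,O \right)} = 2 O \left(-1\right) = - 2 O$)
$k{\left(r \right)} = 103 + r^{2} - 8 r$ ($k{\left(r \right)} = \left(r^{2} - 8 r\right) + 103 = 103 + r^{2} - 8 r$)
$K{\left(m \right)} = 28 - 7 m$ ($K{\left(m \right)} = - 7 \left(m - 4\right) = - 7 \left(-4 + m\right) = 28 - 7 m$)
$K{\left(165 \right)} + k{\left(-274 \right)} = \left(28 - 1155\right) + \left(103 + \left(-274\right)^{2} - -2192\right) = \left(28 - 1155\right) + \left(103 + 75076 + 2192\right) = -1127 + 77371 = 76244$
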